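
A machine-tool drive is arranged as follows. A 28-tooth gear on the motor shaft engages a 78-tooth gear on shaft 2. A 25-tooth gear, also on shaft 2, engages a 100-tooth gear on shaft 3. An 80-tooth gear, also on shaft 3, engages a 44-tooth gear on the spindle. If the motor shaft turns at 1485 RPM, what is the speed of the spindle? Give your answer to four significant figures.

242.3 RPM

gear mesh 78/28 = 2.7857 → 1485/2.7857 = 533.08 RPM
gear mesh 100/25 = 4 → 533.08/4 = 133.27 RPM
gear mesh 44/80 = 0.55 → 133.27/0.55 = 242.31 RPM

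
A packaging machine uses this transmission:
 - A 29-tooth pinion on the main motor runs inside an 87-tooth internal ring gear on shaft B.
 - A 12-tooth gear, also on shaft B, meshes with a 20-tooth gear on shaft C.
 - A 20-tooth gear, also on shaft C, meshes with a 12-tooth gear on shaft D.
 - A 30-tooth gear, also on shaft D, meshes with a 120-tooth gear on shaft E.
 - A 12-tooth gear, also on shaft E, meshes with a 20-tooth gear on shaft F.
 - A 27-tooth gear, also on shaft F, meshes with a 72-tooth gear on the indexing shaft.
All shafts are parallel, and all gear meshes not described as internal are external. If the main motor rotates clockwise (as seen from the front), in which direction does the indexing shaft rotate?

the main motor → shaft B: internal mesh, same direction → CW.
shaft B → shaft C: external mesh, 1 reversal → CCW.
shaft C → shaft D: external mesh, 1 reversal → CW.
shaft D → shaft E: external mesh, 1 reversal → CCW.
shaft E → shaft F: external mesh, 1 reversal → CW.
shaft F → the indexing shaft: external mesh, 1 reversal → CCW.
5 reversals in total — an odd number — so the indexing shaft turns opposite to the main motor.

counterclockwise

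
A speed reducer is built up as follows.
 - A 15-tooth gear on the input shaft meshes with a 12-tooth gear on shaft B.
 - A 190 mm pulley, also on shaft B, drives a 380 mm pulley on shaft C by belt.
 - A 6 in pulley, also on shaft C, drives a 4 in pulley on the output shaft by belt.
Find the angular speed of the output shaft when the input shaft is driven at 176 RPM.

165 RPM

gear mesh 12/15 = 0.8 → 176/0.8 = 220 RPM
belt 380/190 = 2 → 220/2 = 110 RPM
belt 4/6 = 0.66667 → 110/0.66667 = 165 RPM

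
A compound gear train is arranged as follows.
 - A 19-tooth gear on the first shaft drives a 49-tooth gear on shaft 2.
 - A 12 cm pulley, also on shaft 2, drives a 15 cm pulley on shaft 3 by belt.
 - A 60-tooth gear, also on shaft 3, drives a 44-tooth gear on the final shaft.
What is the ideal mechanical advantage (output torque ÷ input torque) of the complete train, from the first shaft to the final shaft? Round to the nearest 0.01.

Each stage contributes driven/driver: gear mesh 49/19 = 2.5789, belt 15/12 = 1.25, gear mesh 44/60 = 0.73333.
Overall: 2.5789 × 1.25 × 0.73333 = 2.364.

2.36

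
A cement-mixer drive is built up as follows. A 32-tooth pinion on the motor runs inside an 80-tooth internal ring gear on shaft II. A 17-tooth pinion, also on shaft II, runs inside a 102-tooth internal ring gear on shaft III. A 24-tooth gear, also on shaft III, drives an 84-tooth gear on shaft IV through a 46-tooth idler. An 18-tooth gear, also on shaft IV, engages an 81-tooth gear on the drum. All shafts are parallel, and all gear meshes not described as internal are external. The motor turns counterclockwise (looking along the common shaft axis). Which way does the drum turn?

the motor → shaft II: internal mesh, same direction → CCW.
shaft II → shaft III: internal mesh, same direction → CCW.
shaft III → shaft IV: driver → idler → driven is 2 external meshes, 2 reversals → CCW.
shaft IV → the drum: external mesh, 1 reversal → CW.
3 reversals in total — an odd number — so the drum turns opposite to the motor.

clockwise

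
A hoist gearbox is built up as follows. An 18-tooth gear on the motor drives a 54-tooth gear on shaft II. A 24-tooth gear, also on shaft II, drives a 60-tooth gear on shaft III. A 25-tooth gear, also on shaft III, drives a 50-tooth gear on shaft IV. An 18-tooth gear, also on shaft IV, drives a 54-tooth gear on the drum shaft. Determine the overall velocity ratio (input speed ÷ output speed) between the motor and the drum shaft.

Each stage contributes driven/driver: gear mesh 54/18 = 3, gear mesh 60/24 = 2.5, gear mesh 50/25 = 2, gear mesh 54/18 = 3.
Overall: 3 × 2.5 × 2 × 3 = 45.

45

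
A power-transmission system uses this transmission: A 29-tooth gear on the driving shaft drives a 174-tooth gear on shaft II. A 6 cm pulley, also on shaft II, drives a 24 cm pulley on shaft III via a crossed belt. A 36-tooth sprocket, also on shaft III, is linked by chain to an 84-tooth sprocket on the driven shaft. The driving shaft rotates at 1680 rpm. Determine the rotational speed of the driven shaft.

Gear mesh: ratio = 174/29 = 6, so shaft II turns at 1680 / 6 = 280 rpm.
Belt: ratio = 24/6 = 4, so shaft III turns at 280 / 4 = 70 rpm.
Chain: ratio = 84/36 = 2.3333, so the driven shaft turns at 70 / 2.3333 = 30 rpm.

30 rpm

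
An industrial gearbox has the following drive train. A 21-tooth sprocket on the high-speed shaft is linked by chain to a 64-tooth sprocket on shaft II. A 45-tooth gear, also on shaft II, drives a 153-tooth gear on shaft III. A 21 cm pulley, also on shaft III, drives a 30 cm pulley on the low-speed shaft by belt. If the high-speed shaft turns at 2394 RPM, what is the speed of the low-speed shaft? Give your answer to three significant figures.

162 RPM

the high-speed shaft → shaft II (chain, 64/21): 2394 ÷ 3.0476 = 785.53 RPM
shaft II → shaft III (gear mesh, 153/45): 785.53 ÷ 3.4 = 231.04 RPM
shaft III → the low-speed shaft (belt, 30/21): 231.04 ÷ 1.4286 = 161.73 RPM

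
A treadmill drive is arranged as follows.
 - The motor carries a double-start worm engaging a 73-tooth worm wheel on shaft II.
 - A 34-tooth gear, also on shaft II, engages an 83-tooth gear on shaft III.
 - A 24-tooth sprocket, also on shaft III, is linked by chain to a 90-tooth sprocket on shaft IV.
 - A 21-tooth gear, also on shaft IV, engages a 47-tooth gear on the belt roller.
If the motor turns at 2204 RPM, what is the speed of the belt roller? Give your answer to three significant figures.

worm 73/2 = 36.5 → 2204/36.5 = 60.384 RPM
gear mesh 83/34 = 2.4412 → 60.384/2.4412 = 24.735 RPM
chain 90/24 = 3.75 → 24.735/3.75 = 6.5961 RPM
gear mesh 47/21 = 2.2381 → 6.5961/2.2381 = 2.9472 RPM

2.95 RPM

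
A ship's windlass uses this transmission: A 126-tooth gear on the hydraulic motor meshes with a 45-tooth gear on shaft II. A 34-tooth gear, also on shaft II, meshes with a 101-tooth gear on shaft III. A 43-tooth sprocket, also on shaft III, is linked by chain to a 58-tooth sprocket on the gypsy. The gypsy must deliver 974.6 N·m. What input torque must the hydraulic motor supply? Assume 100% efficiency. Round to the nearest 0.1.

681.1 N·m

Overall ratio R = 0.35714 × 2.9706 × 1.3488 = 1.431.
Input torque = output torque / R = 974.6 / 1.431 = 681.06 N·m.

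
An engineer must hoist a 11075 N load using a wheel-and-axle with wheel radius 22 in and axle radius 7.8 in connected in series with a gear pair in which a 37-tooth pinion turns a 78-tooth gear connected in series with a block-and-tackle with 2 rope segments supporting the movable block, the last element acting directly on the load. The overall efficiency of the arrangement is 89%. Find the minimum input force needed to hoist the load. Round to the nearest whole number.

1046 N

Wheel-and-axle MA = R/r = 22/7.8 = 2.8205.
Gear pair MA = 78/37 = 2.1081.
Block-and-tackle MA = number of supporting rope parts = 2.
Combined ideal MA = 2.8205 × 2.1081 × 2 = 11.892.
Actual MA = 11.892 × 0.89 = 10.584.
Effort = load / actual MA = 11075 / 10.584 = 1046.4 N.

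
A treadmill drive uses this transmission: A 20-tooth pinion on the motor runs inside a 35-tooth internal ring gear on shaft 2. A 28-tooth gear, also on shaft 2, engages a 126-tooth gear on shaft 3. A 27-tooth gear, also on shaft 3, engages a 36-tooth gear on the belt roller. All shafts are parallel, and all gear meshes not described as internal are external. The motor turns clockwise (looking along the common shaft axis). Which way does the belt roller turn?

the motor → shaft 2: internal mesh, same direction → CW.
shaft 2 → shaft 3: external mesh, 1 reversal → CCW.
shaft 3 → the belt roller: external mesh, 1 reversal → CW.
2 reversals in total — an even number — so the belt roller turns the same way as the motor.

clockwise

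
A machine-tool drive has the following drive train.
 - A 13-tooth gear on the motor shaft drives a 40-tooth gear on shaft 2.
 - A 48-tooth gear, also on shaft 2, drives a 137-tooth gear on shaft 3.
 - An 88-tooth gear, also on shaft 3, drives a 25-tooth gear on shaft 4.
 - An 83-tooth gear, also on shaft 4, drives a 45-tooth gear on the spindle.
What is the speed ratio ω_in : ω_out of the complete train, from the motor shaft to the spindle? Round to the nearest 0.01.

Each stage contributes driven/driver: gear mesh 40/13 = 3.0769, gear mesh 137/48 = 2.8542, gear mesh 25/88 = 0.28409, gear mesh 45/83 = 0.54217.
Overall: 3.0769 × 2.8542 × 0.28409 × 0.54217 = 1.3527.

1.35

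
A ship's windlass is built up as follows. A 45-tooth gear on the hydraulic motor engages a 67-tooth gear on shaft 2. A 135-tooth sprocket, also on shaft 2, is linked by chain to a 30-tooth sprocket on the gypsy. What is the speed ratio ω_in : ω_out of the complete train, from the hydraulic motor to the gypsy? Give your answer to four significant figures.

Each stage contributes driven/driver: gear mesh 67/45 = 1.4889, chain 30/135 = 0.22222.
Overall: 1.4889 × 0.22222 = 0.33086.

0.3309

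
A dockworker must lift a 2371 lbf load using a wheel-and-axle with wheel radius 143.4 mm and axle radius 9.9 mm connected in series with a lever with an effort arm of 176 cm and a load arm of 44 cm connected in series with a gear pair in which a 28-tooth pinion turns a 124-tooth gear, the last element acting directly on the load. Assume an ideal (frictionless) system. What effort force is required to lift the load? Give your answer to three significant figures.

9.24 lbf

Wheel-and-axle MA = R/r = 143.4/9.9 = 14.485.
Lever MA = effort arm / load arm = 176/44 = 4.
Gear pair MA = 124/28 = 4.4286.
Combined ideal MA = 14.485 × 4 × 4.4286 = 256.59.
Effort = load / MA = 2371 / 256.59 = 9.2405 lbf.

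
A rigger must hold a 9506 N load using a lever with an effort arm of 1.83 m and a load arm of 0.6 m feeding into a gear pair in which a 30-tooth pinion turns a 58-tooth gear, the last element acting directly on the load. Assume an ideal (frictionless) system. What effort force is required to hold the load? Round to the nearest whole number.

Lever MA = effort arm / load arm = 1.83/0.6 = 3.05.
Gear pair MA = 58/30 = 1.9333.
Combined ideal MA = 3.05 × 1.9333 = 5.8967.
Effort = load / MA = 9506 / 5.8967 = 1612.1 N.

1612 N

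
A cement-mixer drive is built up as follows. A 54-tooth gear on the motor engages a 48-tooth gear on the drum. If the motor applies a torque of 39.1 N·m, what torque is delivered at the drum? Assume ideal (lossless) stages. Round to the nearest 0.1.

Gear mesh: ratio = 48/54 = 0.88889; torque at the drum = 39.1 × 0.88889 = 34.756 N·m.

34.8 N·m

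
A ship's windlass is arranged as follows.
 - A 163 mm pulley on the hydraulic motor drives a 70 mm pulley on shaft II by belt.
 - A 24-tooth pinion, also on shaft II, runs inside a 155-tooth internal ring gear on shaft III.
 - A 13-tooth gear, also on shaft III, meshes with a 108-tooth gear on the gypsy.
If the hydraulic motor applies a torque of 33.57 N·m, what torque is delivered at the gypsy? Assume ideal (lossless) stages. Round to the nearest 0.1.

773.5 N·m

After the belt (70/163): 33.57 × 0.42945 = 14.417 N·m
After the internal gear (155/24): 14.417 × 6.4583 = 93.107 N·m
After the gear mesh (108/13): 93.107 × 8.3077 = 773.5 N·m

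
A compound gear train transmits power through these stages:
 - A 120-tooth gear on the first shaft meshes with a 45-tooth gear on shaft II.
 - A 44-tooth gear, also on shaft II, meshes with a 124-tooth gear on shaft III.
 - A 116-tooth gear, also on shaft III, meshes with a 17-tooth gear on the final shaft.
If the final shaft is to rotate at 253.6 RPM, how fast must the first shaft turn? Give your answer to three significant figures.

Overall ratio R = 0.375 × 2.8182 × 0.14655 = 0.15488.
Required input speed = output speed × R = 253.6 × 0.15488 = 39.277 RPM.

39.3 RPM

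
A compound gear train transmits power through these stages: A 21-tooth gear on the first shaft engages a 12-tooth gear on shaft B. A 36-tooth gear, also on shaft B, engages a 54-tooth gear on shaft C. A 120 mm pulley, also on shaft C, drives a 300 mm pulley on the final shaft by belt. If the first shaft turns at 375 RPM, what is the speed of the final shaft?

Gear mesh: ratio = 12/21 = 0.57143, so shaft B turns at 375 / 0.57143 = 656.25 RPM.
Gear mesh: ratio = 54/36 = 1.5, so shaft C turns at 656.25 / 1.5 = 437.5 RPM.
Belt: ratio = 300/120 = 2.5, so the final shaft turns at 437.5 / 2.5 = 175 RPM.

175 RPM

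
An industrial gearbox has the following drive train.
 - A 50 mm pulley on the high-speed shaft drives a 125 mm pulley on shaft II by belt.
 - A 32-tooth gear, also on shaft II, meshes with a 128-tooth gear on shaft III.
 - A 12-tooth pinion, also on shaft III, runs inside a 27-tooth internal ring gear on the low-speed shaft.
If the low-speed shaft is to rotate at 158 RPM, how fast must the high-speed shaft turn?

3555 RPM

Overall ratio R = 2.5 × 4 × 2.25 = 22.5.
Required input speed = output speed × R = 158 × 22.5 = 3555 RPM.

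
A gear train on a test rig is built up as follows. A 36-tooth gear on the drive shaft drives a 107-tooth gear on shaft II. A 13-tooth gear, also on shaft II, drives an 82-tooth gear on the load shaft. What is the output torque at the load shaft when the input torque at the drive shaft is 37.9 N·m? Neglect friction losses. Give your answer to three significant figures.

Gear mesh: ratio = 107/36 = 2.9722; torque at shaft II = 37.9 × 2.9722 = 112.65 N·m.
Gear mesh: ratio = 82/13 = 6.3077; torque at the load shaft = 112.65 × 6.3077 = 710.54 N·m.

711 N·m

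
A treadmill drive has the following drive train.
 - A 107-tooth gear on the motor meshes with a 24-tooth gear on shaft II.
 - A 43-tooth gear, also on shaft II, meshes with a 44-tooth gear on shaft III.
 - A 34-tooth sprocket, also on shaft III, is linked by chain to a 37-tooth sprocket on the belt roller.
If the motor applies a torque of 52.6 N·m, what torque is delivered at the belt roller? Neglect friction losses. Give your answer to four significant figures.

13.14 N·m

After the gear mesh (24/107): 52.6 × 0.2243 = 11.798 N·m
After the gear mesh (44/43): 11.798 × 1.0233 = 12.073 N·m
After the chain (37/34): 12.073 × 1.0882 = 13.138 N·m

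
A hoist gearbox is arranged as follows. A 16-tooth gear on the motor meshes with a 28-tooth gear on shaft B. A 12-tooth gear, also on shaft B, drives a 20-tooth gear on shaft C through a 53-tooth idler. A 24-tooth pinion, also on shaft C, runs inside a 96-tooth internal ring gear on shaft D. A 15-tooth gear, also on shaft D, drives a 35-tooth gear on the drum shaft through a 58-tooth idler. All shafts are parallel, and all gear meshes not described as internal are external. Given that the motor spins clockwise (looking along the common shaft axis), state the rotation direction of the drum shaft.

the motor → shaft B: external mesh, 1 reversal → CCW.
shaft B → shaft C: driver → idler → driven is 2 external meshes, 2 reversals → CCW.
shaft C → shaft D: internal mesh, same direction → CCW.
shaft D → the drum shaft: driver → idler → driven is 2 external meshes, 2 reversals → CCW.
5 reversals in total — an odd number — so the drum shaft turns opposite to the motor.

counterclockwise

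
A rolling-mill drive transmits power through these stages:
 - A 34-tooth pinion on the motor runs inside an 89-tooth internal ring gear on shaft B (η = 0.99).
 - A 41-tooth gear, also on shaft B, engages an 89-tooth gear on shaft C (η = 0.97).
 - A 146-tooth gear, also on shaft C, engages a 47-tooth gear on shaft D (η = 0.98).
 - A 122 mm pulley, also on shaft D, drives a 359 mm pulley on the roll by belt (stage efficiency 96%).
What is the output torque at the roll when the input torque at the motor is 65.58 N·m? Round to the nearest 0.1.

318.9 N·m

Internal gear: ratio = 89/34 = 2.6176; torque at shaft B = 65.58 × 2.6176 × 0.99 = 169.95 N·m.
Gear mesh: ratio = 89/41 = 2.1707; torque at shaft C = 169.95 × 2.1707 × 0.97 = 357.85 N·m.
Gear mesh: ratio = 47/146 = 0.32192; torque at shaft D = 357.85 × 0.32192 × 0.98 = 112.89 N·m.
Belt: ratio = 359/122 = 2.9426; torque at the roll = 112.89 × 2.9426 × 0.96 = 318.91 N·m.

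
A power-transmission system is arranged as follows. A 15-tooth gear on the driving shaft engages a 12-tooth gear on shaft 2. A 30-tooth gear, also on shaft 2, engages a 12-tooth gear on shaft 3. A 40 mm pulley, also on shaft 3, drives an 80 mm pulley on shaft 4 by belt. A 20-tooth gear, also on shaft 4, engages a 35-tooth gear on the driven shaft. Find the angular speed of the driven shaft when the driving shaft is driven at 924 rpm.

825 rpm

the driving shaft → shaft 2 (gear mesh, 12/15): 924 ÷ 0.8 = 1155 rpm
shaft 2 → shaft 3 (gear mesh, 12/30): 1155 ÷ 0.4 = 2887.5 rpm
shaft 3 → shaft 4 (belt, 80/40): 2887.5 ÷ 2 = 1443.8 rpm
shaft 4 → the driven shaft (gear mesh, 35/20): 1443.8 ÷ 1.75 = 825 rpm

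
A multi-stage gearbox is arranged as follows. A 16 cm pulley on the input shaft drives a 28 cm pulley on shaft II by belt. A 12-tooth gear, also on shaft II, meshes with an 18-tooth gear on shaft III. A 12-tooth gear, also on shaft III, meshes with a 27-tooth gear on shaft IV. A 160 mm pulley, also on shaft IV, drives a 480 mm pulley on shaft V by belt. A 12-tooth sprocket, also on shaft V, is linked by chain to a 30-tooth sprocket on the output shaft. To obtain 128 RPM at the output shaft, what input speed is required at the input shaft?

Overall ratio R = 1.75 × 1.5 × 2.25 × 3 × 2.5 = 44.297.
Required input speed = output speed × R = 128 × 44.297 = 5670 RPM.

5670 RPM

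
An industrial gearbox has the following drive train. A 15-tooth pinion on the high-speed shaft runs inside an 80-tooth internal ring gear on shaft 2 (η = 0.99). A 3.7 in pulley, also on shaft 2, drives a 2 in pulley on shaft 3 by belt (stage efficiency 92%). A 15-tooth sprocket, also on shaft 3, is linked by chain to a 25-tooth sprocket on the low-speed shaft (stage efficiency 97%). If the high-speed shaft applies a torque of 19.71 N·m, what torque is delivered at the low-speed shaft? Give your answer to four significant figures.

83.67 N·m

internal gear 80/15 = 5.3333 → τ = 19.71·5.3333·0.99 = 104.07 N·m
belt 2/3.7 = 0.54054 → τ = 104.07·0.54054·0.92 = 51.753 N·m
chain 25/15 = 1.6667 → τ = 51.753·1.6667·0.97 = 83.668 N·m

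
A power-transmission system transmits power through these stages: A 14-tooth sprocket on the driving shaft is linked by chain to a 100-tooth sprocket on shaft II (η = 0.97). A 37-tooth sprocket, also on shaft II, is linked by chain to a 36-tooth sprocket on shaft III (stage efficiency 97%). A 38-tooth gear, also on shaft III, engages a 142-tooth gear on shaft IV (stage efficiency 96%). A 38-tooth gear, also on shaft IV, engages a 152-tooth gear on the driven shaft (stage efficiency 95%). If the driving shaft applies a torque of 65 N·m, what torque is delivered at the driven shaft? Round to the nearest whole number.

5794 N·m

Chain: ratio = 100/14 = 7.1429; torque at shaft II = 65 × 7.1429 × 0.97 = 450.36 N·m.
Chain: ratio = 36/37 = 0.97297; torque at shaft III = 450.36 × 0.97297 × 0.97 = 425.04 N·m.
Gear mesh: ratio = 142/38 = 3.7368; torque at shaft IV = 425.04 × 3.7368 × 0.96 = 1524.8 N·m.
Gear mesh: ratio = 152/38 = 4; torque at the driven shaft = 1524.8 × 4 × 0.95 = 5794.1 N·m.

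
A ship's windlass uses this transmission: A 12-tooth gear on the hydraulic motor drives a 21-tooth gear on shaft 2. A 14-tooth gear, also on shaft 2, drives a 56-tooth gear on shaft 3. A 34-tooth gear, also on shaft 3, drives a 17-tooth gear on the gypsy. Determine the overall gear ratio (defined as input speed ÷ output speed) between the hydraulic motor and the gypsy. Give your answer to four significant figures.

Each stage contributes driven/driver: gear mesh 21/12 = 1.75, gear mesh 56/14 = 4, gear mesh 17/34 = 0.5.
Overall: 1.75 × 4 × 0.5 = 3.5.

3.500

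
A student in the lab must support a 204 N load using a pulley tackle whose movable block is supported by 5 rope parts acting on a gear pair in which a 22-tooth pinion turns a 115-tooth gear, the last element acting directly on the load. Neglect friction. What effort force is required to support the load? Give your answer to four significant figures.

7.805 N

Block-and-tackle MA = number of supporting rope parts = 5.
Gear pair MA = 115/22 = 5.2273.
Combined ideal MA = 5 × 5.2273 = 26.136.
Effort = load / MA = 204 / 26.136 = 7.8052 N.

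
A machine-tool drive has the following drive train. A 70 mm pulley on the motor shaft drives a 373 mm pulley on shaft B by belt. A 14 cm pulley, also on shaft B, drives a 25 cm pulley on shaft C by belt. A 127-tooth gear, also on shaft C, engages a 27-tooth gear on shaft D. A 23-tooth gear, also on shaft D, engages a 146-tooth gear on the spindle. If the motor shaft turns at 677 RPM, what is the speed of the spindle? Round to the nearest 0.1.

belt 373/70 = 5.3286 → 677/5.3286 = 127.05 RPM
belt 25/14 = 1.7857 → 127.05/1.7857 = 71.149 RPM
gear mesh 27/127 = 0.2126 → 71.149/0.2126 = 334.66 RPM
gear mesh 146/23 = 6.3478 → 334.66/6.3478 = 52.721 RPM

52.7 RPM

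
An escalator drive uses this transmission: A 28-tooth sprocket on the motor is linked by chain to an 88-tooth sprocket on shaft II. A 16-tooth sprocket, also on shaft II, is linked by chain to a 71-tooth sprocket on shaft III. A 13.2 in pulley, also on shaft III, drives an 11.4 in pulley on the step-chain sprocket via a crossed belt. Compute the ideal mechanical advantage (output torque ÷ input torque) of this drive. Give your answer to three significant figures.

12.0

Each stage contributes driven/driver: chain 88/28 = 3.1429, chain 71/16 = 4.4375, belt 11.4/13.2 = 0.86364.
Overall: 3.1429 × 4.4375 × 0.86364 = 12.045.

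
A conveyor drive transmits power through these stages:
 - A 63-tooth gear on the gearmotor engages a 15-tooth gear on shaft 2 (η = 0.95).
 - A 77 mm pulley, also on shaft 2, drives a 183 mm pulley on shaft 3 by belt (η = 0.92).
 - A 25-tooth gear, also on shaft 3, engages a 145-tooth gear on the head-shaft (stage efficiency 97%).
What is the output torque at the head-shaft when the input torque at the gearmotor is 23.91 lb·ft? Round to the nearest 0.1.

gear mesh 15/63 = 0.2381 → τ = 23.91·0.2381·0.95 = 5.4082 lb·ft
belt 183/77 = 2.3766 → τ = 5.4082·2.3766·0.92 = 11.825 lb·ft
gear mesh 145/25 = 5.8 → τ = 11.825·5.8·0.97 = 66.528 lb·ft

66.5 lb·ft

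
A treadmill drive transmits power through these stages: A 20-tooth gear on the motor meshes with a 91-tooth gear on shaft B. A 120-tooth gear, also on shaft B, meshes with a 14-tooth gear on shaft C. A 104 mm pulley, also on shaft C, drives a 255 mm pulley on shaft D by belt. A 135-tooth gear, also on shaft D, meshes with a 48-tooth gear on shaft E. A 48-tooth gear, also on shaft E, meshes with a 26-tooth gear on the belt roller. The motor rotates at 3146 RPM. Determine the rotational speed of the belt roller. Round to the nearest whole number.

the motor → shaft B (gear mesh, 91/20): 3146 ÷ 4.55 = 691.43 RPM
shaft B → shaft C (gear mesh, 14/120): 691.43 ÷ 0.11667 = 5926.5 RPM
shaft C → shaft D (belt, 255/104): 5926.5 ÷ 2.4519 = 2417.1 RPM
shaft D → shaft E (gear mesh, 48/135): 2417.1 ÷ 0.35556 = 6798.1 RPM
shaft E → the belt roller (gear mesh, 26/48): 6798.1 ÷ 0.54167 = 12550 RPM

12550 RPM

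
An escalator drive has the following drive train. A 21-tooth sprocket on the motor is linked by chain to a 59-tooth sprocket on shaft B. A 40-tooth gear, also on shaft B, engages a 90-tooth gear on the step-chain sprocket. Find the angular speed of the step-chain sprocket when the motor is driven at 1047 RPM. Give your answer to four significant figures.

Chain: ratio = 59/21 = 2.8095, so shaft B turns at 1047 / 2.8095 = 372.66 RPM.
Gear mesh: ratio = 90/40 = 2.25, so the step-chain sprocket turns at 372.66 / 2.25 = 165.63 RPM.

165.6 RPM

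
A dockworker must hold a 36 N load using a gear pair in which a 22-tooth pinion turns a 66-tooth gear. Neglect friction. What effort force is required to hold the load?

12 N

Gear pair MA = 66/22 = 3.
Effort = load / MA = 36 / 3 = 12 N.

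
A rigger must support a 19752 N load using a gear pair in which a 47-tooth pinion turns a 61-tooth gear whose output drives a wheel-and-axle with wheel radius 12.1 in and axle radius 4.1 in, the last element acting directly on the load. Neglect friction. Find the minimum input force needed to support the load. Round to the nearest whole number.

5157 N

Gear pair MA = 61/47 = 1.2979.
Wheel-and-axle MA = R/r = 12.1/4.1 = 2.9512.
Combined ideal MA = 1.2979 × 2.9512 = 3.8303.
Effort = load / MA = 19752 / 3.8303 = 5156.8 N.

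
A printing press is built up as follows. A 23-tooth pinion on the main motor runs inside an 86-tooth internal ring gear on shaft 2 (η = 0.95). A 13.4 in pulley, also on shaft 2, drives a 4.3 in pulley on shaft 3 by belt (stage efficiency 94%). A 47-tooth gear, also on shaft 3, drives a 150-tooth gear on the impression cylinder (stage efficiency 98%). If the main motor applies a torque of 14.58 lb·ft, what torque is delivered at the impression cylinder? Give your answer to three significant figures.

48.9 lb·ft

After the internal gear (86/23): 14.58 × 3.7391 × 0.95 = 51.791 lb·ft
After the belt (4.3/13.4): 51.791 × 0.3209 × 0.94 = 15.622 lb·ft
After the gear mesh (150/47): 15.622 × 3.1915 × 0.98 = 48.861 lb·ft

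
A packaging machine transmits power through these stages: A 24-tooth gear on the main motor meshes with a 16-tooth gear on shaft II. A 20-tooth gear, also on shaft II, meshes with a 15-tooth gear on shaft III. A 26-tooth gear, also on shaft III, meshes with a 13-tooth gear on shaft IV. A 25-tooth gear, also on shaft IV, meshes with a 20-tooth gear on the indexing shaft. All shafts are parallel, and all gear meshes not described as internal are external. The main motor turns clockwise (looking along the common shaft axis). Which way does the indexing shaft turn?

the main motor → shaft II: external mesh, 1 reversal → CCW.
shaft II → shaft III: external mesh, 1 reversal → CW.
shaft III → shaft IV: external mesh, 1 reversal → CCW.
shaft IV → the indexing shaft: external mesh, 1 reversal → CW.
4 reversals in total — an even number — so the indexing shaft turns the same way as the main motor.

clockwise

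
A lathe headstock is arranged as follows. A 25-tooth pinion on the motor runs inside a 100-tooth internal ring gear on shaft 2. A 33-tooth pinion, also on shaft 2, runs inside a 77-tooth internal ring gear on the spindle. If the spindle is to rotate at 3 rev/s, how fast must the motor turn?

28 rev/s

Overall ratio R = 4 × 2.3333 = 9.3333.
Required input speed = output speed × R = 3 × 9.3333 = 28 rev/s.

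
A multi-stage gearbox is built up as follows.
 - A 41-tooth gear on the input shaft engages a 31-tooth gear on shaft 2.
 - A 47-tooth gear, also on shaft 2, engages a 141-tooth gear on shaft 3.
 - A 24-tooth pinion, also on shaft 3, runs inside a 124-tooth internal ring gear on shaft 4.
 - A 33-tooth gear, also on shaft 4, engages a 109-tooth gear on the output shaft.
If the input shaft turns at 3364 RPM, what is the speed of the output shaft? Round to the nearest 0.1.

86.9 RPM

the input shaft → shaft 2 (gear mesh, 31/41): 3364 ÷ 0.7561 = 4449.2 RPM
shaft 2 → shaft 3 (gear mesh, 141/47): 4449.2 ÷ 3 = 1483.1 RPM
shaft 3 → shaft 4 (internal gear, 124/24): 1483.1 ÷ 5.1667 = 287.04 RPM
shaft 4 → the output shaft (gear mesh, 109/33): 287.04 ÷ 3.303 = 86.903 RPM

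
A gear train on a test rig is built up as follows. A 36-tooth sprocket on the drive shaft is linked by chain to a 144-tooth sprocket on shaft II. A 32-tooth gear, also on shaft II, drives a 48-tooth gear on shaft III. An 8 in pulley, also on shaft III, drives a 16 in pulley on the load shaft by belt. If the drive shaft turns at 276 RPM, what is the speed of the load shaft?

Chain: ratio = 144/36 = 4, so shaft II turns at 276 / 4 = 69 RPM.
Gear mesh: ratio = 48/32 = 1.5, so shaft III turns at 69 / 1.5 = 46 RPM.
Belt: ratio = 16/8 = 2, so the load shaft turns at 46 / 2 = 23 RPM.

23 RPM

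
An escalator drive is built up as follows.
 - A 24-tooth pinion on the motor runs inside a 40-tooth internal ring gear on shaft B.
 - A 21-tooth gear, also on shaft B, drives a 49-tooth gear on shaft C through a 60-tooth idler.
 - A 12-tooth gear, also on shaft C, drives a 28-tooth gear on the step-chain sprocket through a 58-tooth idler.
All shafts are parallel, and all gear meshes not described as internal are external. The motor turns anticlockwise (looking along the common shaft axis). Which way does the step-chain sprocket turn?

the motor → shaft B: internal mesh, same direction → CCW.
shaft B → shaft C: driver → idler → driven is 2 external meshes, 2 reversals → CCW.
shaft C → the step-chain sprocket: driver → idler → driven is 2 external meshes, 2 reversals → CCW.
4 reversals in total — an even number — so the step-chain sprocket turns the same way as the motor.

anticlockwise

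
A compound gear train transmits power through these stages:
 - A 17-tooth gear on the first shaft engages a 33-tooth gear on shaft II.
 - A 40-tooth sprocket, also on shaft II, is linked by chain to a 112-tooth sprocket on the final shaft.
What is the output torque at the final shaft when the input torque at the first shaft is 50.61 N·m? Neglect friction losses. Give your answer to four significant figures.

Gear mesh: ratio = 33/17 = 1.9412; torque at shaft II = 50.61 × 1.9412 = 98.243 N·m.
Chain: ratio = 112/40 = 2.8; torque at the final shaft = 98.243 × 2.8 = 275.08 N·m.

275.1 N·m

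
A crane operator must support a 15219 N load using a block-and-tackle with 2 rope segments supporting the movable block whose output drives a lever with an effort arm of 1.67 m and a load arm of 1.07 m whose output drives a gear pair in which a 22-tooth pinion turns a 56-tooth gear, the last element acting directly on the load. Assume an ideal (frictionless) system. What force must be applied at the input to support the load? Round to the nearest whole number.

1915 N

Block-and-tackle MA = number of supporting rope parts = 2.
Lever MA = effort arm / load arm = 1.67/1.07 = 1.5607.
Gear pair MA = 56/22 = 2.5455.
Combined ideal MA = 2 × 1.5607 × 2.5455 = 7.9456.
Effort = load / MA = 15219 / 7.9456 = 1915.4 N.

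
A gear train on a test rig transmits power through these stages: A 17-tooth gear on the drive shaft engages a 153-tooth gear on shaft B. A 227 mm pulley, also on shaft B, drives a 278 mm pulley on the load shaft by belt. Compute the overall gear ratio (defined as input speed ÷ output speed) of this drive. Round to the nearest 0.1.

Each stage contributes driven/driver: gear mesh 153/17 = 9, belt 278/227 = 1.2247.
Overall: 9 × 1.2247 = 11.022.

11.0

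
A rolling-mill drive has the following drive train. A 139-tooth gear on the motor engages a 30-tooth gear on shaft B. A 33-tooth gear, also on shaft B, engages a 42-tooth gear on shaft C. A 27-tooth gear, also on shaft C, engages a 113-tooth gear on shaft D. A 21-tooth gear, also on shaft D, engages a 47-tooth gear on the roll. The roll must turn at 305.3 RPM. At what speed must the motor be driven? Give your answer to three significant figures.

786 RPM

Overall ratio R = 0.21583 × 1.2727 × 4.1852 × 2.2381 = 2.573.
Required input speed = output speed × R = 305.3 × 2.573 = 785.53 RPM.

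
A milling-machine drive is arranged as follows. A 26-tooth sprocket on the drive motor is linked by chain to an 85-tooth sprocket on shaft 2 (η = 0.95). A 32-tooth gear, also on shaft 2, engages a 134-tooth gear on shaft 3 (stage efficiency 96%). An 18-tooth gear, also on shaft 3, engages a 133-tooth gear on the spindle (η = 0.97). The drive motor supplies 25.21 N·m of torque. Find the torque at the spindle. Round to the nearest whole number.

2256 N·m

After the chain (85/26): 25.21 × 3.2692 × 0.95 = 78.296 N·m
After the gear mesh (134/32): 78.296 × 4.1875 × 0.96 = 314.75 N·m
After the gear mesh (133/18): 314.75 × 7.3889 × 0.97 = 2255.9 N·m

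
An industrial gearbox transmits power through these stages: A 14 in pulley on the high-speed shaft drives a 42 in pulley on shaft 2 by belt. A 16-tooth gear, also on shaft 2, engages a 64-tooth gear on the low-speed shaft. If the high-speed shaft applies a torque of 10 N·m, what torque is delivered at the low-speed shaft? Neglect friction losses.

After the belt (42/14): 10 × 3 = 30 N·m
After the gear mesh (64/16): 30 × 4 = 120 N·m

120 N·m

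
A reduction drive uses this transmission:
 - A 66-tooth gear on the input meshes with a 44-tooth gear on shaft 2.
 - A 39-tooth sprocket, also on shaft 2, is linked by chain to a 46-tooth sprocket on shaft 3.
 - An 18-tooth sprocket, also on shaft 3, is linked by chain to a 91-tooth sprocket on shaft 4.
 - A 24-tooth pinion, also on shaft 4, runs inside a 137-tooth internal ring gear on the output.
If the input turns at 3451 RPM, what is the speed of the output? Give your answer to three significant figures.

152 RPM

Gear mesh: ratio = 44/66 = 0.66667, so shaft 2 turns at 3451 / 0.66667 = 5176.5 RPM.
Chain: ratio = 46/39 = 1.1795, so shaft 3 turns at 5176.5 / 1.1795 = 4388.8 RPM.
Chain: ratio = 91/18 = 5.0556, so shaft 4 turns at 4388.8 / 5.0556 = 868.11 RPM.
Internal gear: ratio = 137/24 = 5.7083, so the output turns at 868.11 / 5.7083 = 152.08 RPM.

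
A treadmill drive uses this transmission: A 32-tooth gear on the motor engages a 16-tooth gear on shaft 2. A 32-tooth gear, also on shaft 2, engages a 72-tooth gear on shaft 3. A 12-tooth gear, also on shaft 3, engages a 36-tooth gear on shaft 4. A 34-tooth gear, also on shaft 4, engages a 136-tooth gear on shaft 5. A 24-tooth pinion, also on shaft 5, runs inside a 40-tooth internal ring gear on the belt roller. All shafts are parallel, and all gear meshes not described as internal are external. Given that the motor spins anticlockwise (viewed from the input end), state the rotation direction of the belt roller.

anticlockwise

the motor → shaft 2: external mesh, 1 reversal → CW.
shaft 2 → shaft 3: external mesh, 1 reversal → CCW.
shaft 3 → shaft 4: external mesh, 1 reversal → CW.
shaft 4 → shaft 5: external mesh, 1 reversal → CCW.
shaft 5 → the belt roller: internal mesh, same direction → CCW.
4 reversals in total — an even number — so the belt roller turns the same way as the motor.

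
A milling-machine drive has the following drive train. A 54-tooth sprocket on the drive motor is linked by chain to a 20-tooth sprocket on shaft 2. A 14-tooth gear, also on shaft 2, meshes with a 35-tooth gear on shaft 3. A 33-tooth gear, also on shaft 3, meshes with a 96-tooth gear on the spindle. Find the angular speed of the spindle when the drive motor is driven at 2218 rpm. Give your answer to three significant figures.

823 rpm

chain 20/54 = 0.37037 → 2218/0.37037 = 5988.6 rpm
gear mesh 35/14 = 2.5 → 5988.6/2.5 = 2395.4 rpm
gear mesh 96/33 = 2.9091 → 2395.4/2.9091 = 823.43 rpm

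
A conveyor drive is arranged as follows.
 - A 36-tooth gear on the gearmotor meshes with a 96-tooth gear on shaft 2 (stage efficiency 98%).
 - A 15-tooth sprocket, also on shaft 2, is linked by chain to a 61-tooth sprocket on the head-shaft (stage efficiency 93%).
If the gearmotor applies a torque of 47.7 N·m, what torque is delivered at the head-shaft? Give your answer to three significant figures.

gear mesh 96/36 = 2.6667 → τ = 47.7·2.6667·0.98 = 124.66 N·m
chain 61/15 = 4.0667 → τ = 124.66·4.0667·0.93 = 471.45 N·m

471 N·m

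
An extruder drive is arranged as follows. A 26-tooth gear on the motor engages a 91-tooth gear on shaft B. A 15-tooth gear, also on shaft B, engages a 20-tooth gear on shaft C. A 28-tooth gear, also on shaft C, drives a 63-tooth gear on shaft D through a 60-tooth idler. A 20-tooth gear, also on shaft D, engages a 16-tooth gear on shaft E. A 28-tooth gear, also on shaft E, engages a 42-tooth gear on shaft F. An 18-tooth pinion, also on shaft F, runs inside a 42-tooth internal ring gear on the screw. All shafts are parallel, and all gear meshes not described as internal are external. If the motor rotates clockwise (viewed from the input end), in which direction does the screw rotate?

the motor → shaft B: external mesh, 1 reversal → CCW.
shaft B → shaft C: external mesh, 1 reversal → CW.
shaft C → shaft D: driver → idler → driven is 2 external meshes, 2 reversals → CW.
shaft D → shaft E: external mesh, 1 reversal → CCW.
shaft E → shaft F: external mesh, 1 reversal → CW.
shaft F → the screw: internal mesh, same direction → CW.
6 reversals in total — an even number — so the screw turns the same way as the motor.

clockwise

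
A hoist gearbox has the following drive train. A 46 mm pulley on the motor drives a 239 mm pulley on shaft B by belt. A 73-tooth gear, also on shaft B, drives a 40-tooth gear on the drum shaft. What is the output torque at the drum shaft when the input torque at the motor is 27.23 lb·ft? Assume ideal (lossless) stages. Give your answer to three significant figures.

77.5 lb·ft

Belt: ratio = 239/46 = 5.1957; torque at shaft B = 27.23 × 5.1957 = 141.48 lb·ft.
Gear mesh: ratio = 40/73 = 0.54795; torque at the drum shaft = 141.48 × 0.54795 = 77.522 lb·ft.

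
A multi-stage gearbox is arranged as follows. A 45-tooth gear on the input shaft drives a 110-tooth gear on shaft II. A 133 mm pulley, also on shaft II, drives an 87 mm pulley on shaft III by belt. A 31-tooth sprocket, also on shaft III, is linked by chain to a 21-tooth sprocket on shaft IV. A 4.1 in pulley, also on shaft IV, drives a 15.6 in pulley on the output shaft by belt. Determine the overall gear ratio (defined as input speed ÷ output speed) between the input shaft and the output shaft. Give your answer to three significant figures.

4.12

Each stage contributes driven/driver: gear mesh 110/45 = 2.4444, belt 87/133 = 0.65414, chain 21/31 = 0.67742, belt 15.6/4.1 = 3.8049.
Overall: 2.4444 × 0.65414 × 0.67742 × 3.8049 = 4.1214.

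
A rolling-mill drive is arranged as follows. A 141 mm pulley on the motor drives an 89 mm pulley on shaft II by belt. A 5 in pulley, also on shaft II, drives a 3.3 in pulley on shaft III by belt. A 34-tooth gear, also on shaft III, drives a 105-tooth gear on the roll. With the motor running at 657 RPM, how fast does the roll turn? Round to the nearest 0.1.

Belt: ratio = 89/141 = 0.63121, so shaft II turns at 657 / 0.63121 = 1040.9 RPM.
Belt: ratio = 3.3/5 = 0.66, so shaft III turns at 1040.9 / 0.66 = 1577.1 RPM.
Gear mesh: ratio = 105/34 = 3.0882, so the roll turns at 1577.1 / 3.0882 = 510.67 RPM.

510.7 RPM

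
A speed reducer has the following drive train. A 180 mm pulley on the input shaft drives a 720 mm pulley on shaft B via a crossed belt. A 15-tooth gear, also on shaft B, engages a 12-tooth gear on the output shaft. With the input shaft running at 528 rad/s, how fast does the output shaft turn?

165 rad/s

Belt: ratio = 720/180 = 4, so shaft B turns at 528 / 4 = 132 rad/s.
Gear mesh: ratio = 12/15 = 0.8, so the output shaft turns at 132 / 0.8 = 165 rad/s.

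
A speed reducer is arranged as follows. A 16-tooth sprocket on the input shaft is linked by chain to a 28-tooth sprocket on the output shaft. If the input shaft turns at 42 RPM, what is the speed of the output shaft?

24 RPM

chain 28/16 = 1.75 → 42/1.75 = 24 RPM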